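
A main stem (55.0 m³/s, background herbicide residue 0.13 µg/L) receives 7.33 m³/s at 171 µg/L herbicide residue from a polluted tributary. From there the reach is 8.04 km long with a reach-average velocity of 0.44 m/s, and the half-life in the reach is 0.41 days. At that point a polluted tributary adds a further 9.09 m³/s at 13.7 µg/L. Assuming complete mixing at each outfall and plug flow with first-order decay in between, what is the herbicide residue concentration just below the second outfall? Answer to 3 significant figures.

14.1 µg/L

Mixed concentration C = ΣQC/ΣQ = (55.00·0.1300 + 7.330·171.0) / 62.33 = 1261/62.33 = 20.22 µg/L; combined flow 62.33 m³/s.
Travel time t = 8.04·1000 / 0.44 = 18270 s = 5.076 h.
Half-life 0.41 d → k = ln 2 / 0.41 = 1.691 d⁻¹.
After decay, C = 20.22 × e^(−kt) = 20.22 × 0.6994 = 14.14 µg/L.
Second outfall: C = (62.33·14.14 + 9.090·13.70)/71.42 = 14.09 µg/L.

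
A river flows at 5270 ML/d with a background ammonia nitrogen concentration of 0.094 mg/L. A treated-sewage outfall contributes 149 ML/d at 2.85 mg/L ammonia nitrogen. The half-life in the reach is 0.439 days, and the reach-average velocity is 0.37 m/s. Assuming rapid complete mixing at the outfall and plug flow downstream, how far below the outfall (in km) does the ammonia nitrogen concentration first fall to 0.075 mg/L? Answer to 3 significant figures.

Flow-weighted average: C = (5270·0.09400 + 149.0·2.850) / 5419 = 920.0/5419 = 0.1698 mg/L.
Half-life 0.439 d → k = ln 2 / 0.439 = 1.579 d⁻¹.
Set 0.1698·exp(−k·t) = 0.075 → t = ln(0.1698/0.075)/k = 44710 s = 12.42 h.
Distance = v·t = 0.37·44710 = 16540 m = 16.54 km.

16.5 km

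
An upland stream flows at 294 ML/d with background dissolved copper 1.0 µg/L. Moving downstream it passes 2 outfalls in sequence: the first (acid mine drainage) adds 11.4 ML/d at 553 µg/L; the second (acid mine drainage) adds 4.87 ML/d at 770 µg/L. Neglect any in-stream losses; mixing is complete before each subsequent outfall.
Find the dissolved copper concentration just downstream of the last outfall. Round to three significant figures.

Below outfall 1: Q → 305.4 ML/d, C = (294.0·1.000 + 11.40·553.0)/305.4 = 21.61 µg/L.
Below outfall 2: Q → 310.3 ML/d, C = (305.4·21.61 + 4.870·770.0)/310.3 = 33.35 µg/L.

33.4 µg/L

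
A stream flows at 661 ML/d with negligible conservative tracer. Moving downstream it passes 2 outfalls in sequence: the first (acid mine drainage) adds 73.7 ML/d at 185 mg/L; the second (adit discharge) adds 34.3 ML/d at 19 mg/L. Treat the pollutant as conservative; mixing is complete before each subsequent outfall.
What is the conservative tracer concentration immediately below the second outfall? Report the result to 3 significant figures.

18.6 mg/L

Below outfall 1: Q → 734.7 ML/d, C = (661.0·0 + 73.70·185.0)/734.7 = 18.56 mg/L.
Below outfall 2: Q → 769.0 ML/d, C = (734.7·18.56 + 34.30·19.00)/769.0 = 18.58 mg/L.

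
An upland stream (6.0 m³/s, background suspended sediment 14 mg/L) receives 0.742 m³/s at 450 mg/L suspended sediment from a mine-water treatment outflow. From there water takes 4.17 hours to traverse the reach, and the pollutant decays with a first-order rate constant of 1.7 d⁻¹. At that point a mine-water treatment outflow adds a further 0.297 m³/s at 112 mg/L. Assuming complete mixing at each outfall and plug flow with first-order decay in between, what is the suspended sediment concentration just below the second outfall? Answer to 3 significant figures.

48.9 mg/L

Mass balance: C = (6.000·14.00 + 0.7420·450.0) / 6.742 = 417.9/6.742 = 61.98 mg/L; combined flow 6.742 m³/s.
Applying C = C₀e^(−kt): 61.98 × 0.7443 = 46.13 mg/L.
Second outfall: C = (6.742·46.13 + 0.2970·112.0)/7.039 = 48.91 mg/L.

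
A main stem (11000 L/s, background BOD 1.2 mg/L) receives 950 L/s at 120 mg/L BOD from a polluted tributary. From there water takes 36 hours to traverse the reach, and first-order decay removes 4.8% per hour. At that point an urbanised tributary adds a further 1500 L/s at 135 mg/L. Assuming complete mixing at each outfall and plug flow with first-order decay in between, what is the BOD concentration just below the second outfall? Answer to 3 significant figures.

16.7 mg/L

Flow-weighted average: C = (11000·1.200 + 950.0·120.0) / 11950 = 127200/11950 = 10.64 mg/L; combined flow 11950 L/s.
4.8%/h lost → k = −ln(1 − 0.048) = 0.04919 h⁻¹.
Decay over the reach: 10.64·exp(−kt) = 10.64·0.1702 = 1.812 mg/L.
Second outfall: C = (11950·1.812 + 1500·135.0)/13450 = 16.67 mg/L.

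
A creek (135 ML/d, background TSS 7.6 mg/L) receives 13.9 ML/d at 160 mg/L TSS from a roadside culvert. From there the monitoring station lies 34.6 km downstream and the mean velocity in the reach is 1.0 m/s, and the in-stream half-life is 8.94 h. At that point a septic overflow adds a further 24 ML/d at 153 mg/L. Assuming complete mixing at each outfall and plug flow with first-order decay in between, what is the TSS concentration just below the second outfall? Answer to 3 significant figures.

Conservation of mass: C = (135.0·7.600 + 13.90·160.0) / 148.9 = 3250/148.9 = 21.83 mg/L; combined flow 148.9 ML/d.
Travel time t = 34.6·1000 / 1.0 = 34600 s = 9.611 h.
Half-life 8.94 h → k = ln 2 / 8.94 = 0.07753 h⁻¹ = 1.861 d⁻¹.
Applying C = C₀e^(−kt): 21.83 × 0.4746 = 10.36 mg/L.
Second outfall: C = (148.9·10.36 + 24.00·153.0)/172.9 = 30.16 mg/L.

30.2 mg/L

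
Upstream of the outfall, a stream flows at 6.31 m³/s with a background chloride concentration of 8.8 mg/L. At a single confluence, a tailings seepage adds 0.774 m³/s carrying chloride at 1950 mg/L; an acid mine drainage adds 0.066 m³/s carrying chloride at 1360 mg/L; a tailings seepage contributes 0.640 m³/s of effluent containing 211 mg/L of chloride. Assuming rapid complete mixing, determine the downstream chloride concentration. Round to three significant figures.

230 mg/L

Conservation of mass: C = (6.310·8.800 + 0.7740·1950 + 0.06600·1360 + 0.6400·211.0) / 7.790 = 1790/7.790 = 229.7 mg/L.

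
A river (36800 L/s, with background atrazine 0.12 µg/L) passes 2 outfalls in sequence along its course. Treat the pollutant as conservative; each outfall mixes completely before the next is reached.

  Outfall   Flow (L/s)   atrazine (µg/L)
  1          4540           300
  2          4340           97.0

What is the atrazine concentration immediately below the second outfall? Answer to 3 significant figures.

39.1 µg/L

Below outfall 1: Q → 41340 L/s, C = (36800·0.1200 + 4540·300.0)/41340 = 33.05 µg/L.
Below outfall 2: Q → 45680 L/s, C = (41340·33.05 + 4340·97.00)/45680 = 39.13 µg/L.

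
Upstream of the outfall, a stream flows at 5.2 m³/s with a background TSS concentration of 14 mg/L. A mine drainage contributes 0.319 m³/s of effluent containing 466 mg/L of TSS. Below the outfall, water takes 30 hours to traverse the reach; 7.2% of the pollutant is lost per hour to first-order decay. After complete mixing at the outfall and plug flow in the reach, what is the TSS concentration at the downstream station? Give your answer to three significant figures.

4.26 mg/L

After mixing, C = (5.200·14.00 + 0.3190·466.0) / 5.519 = 221.5/5.519 = 40.13 mg/L.
7.2%/h lost → k = −ln(1 − 0.072) = 0.07472 h⁻¹.
First-order decay: C = 40.13·exp(−k·t) = 40.13·0.1063 = 4.264 mg/L.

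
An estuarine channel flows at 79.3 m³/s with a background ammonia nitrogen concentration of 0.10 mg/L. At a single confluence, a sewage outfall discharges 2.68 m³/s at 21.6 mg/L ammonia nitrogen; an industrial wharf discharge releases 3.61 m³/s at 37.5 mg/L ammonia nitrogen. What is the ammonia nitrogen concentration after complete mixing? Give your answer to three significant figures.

Mixed concentration C = ΣQC/ΣQ = (79.30·0.1000 + 2.680·21.60 + 3.610·37.50) / 85.59 = 201.2/85.59 = 2.351 mg/L.

2.35 mg/L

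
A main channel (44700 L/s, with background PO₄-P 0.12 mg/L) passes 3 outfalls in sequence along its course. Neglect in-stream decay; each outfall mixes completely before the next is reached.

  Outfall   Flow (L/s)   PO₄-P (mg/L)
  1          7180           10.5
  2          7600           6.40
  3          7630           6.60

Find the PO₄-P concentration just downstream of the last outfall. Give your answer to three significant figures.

Outfall 1: combined Q = 51880 L/s; C = (44700·0.1200 + 7180·10.50)/51880 = 1.557 mg/L.
Outfall 2: combined Q = 59480 L/s; C = (51880·1.557 + 7600·6.400)/59480 = 2.175 mg/L.
Outfall 3: combined Q = 67110 L/s; C = (59480·2.175 + 7630·6.600)/67110 = 2.678 mg/L.

2.68 mg/L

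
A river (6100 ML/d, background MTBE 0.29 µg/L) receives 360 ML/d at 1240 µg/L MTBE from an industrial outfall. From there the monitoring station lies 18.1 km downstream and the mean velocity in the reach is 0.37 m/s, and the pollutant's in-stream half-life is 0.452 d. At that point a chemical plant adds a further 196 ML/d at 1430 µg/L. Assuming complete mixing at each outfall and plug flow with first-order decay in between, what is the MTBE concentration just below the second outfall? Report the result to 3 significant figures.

70.4 µg/L

Mixed concentration C = ΣQC/ΣQ = (6100·0.2900 + 360.0·1240) / 6460 = 448200/6460 = 69.38 µg/L; combined flow 6460 ML/d.
Travel time t = 18.1·1000 / 0.37 = 48920 s = 13.59 h.
Half-life 0.452 d → k = ln 2 / 0.452 = 1.534 d⁻¹.
Decay over the reach: 69.38·exp(−kt) = 69.38·0.4197 = 29.12 µg/L.
At the second outfall, C = (6460·29.12 + 196.0·1430) / (6460 + 196.0) = 70.37 µg/L.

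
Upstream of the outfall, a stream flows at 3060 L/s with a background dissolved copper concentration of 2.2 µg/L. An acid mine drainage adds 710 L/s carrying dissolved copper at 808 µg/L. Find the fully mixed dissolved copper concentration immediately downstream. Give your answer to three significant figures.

Flow-weighted average: C = (3060·2.200 + 710.0·808.0) / 3770 = 580400/3770 = 154.0 µg/L.

154 µg/L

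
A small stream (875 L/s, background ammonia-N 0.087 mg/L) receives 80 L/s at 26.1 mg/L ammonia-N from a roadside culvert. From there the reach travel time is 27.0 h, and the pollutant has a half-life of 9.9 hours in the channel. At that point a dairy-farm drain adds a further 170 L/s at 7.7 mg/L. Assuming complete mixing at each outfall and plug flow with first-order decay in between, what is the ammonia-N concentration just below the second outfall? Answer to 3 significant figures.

1.45 mg/L

Mass balance: C = (875.0·0.08700 + 80.00·26.10) / 955.0 = 2164/955.0 = 2.266 mg/L; combined flow 955.0 L/s.
Half-life 9.9 h → k = ln 2 / 9.9 = 0.07001 h⁻¹ = 1.680 d⁻¹.
After decay, C = 2.266 × e^(−kt) = 2.266 × 0.1510 = 0.3422 mg/L.
At the second outfall, C = (955.0·0.3422 + 170.0·7.700) / (955.0 + 170.0) = 1.454 mg/L.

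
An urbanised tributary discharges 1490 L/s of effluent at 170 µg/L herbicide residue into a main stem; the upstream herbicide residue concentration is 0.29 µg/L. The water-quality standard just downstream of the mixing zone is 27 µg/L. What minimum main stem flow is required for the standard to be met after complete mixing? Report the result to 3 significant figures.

Set C_mix = 27: (Q·0.2900 + 1490·170.0) / (Q + 1490) = 27
→ Q = 1490·(170.0 − 27)/(27 − 0.2900) = 7977 L/s.

7980 L/s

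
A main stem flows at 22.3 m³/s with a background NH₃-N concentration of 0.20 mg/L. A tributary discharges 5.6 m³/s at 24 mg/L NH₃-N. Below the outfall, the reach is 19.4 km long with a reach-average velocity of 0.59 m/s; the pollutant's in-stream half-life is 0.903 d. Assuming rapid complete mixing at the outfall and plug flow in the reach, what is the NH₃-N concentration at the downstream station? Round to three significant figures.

3.72 mg/L

Mass balance: C = (22.30·0.2000 + 5.600·24.00) / 27.90 = 138.9/27.90 = 4.977 mg/L.
Travel time t = 19.4·1000 / 0.59 = 32880 s = 9.134 h.
Half-life 0.903 d → k = ln 2 / 0.903 = 0.7676 d⁻¹.
Decay over the reach: 4.977·exp(−kt) = 4.977·0.7467 = 3.716 mg/L.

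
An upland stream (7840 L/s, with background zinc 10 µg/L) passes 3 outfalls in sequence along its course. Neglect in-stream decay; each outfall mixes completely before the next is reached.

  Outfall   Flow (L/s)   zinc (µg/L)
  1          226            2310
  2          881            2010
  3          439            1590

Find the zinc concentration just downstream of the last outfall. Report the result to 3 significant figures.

Outfall 1: combined Q = 8066 L/s; C = (7840·10.00 + 226.0·2310)/8066 = 74.44 µg/L.
Outfall 2: combined Q = 8947 L/s; C = (8066·74.44 + 881.0·2010)/8947 = 265.0 µg/L.
Outfall 3: combined Q = 9386 L/s; C = (8947·265.0 + 439.0·1590)/9386 = 327.0 µg/L.

327 µg/L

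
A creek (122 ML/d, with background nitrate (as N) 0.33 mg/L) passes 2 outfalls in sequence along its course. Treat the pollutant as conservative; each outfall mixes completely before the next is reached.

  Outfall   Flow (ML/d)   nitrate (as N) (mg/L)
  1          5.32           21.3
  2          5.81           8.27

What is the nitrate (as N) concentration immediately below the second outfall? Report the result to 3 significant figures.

After outfall 1: Q = 122.0 + 5.320 = 127.3 ML/d; C = (122.0·0.3300 + 5.320·21.30)/127.3 = 1.206 mg/L.
After outfall 2: Q = 127.3 + 5.810 = 133.1 ML/d; C = (127.3·1.206 + 5.810·8.270)/133.1 = 1.514 mg/L.

1.51 mg/L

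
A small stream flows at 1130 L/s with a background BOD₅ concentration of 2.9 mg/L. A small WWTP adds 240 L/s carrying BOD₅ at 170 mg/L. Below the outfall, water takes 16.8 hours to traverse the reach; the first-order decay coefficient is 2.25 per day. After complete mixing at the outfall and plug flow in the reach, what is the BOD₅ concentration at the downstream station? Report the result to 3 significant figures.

6.66 mg/L

Mass balance: C = (1130·2.900 + 240.0·170.0) / 1370 = 44080/1370 = 32.17 mg/L.
After decay, C = 32.17 × e^(−kt) = 32.17 × 0.2070 = 6.660 mg/L.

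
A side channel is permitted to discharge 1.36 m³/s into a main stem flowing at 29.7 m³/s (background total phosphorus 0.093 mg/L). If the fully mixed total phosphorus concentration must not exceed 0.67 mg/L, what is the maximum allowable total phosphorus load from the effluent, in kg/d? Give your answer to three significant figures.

Mass balance at the limit: 29.70·0.09300 + 1.360·Cₑ = 31.06·0.67 → Cₑ = 13.27 mg/L.
Load = 1.360 m³/s × 13.27 g/m³ × 86 400 s/d = 1559 kg/d.

1560 kg/d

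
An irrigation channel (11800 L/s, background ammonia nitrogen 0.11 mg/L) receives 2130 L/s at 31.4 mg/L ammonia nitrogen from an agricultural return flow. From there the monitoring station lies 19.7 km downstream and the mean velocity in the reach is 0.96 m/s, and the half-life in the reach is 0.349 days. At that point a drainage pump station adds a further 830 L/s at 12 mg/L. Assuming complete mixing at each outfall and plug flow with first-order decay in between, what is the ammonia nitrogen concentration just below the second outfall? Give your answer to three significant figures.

3.56 mg/L

Conservation of mass: C = (11800·0.1100 + 2130·31.40) / 13930 = 68180/13930 = 4.894 mg/L; combined flow 13930 L/s.
Travel time t = 19.7·1000 / 0.96 = 20520 s = 5.700 h.
Half-life 0.349 d → k = ln 2 / 0.349 = 1.986 d⁻¹.
Decay over the reach: 4.894·exp(−kt) = 4.894·0.6239 = 3.054 mg/L.
Second outfall: C = (13930·3.054 + 830.0·12.00)/14760 = 3.557 mg/L.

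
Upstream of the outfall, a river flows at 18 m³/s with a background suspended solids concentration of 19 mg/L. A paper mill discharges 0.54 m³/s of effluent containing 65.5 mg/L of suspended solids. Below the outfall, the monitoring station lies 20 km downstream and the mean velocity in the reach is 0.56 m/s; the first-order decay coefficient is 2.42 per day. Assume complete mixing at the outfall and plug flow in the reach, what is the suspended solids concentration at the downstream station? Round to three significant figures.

7.49 mg/L

Mass balance: C = (18.00·19.00 + 0.5400·65.50) / 18.54 = 377.4/18.54 = 20.35 mg/L.
Travel time t = 20·1000 / 0.56 = 35710 s = 9.921 h.
Applying C = C₀e^(−kt): 20.35 × 0.3678 = 7.485 mg/L.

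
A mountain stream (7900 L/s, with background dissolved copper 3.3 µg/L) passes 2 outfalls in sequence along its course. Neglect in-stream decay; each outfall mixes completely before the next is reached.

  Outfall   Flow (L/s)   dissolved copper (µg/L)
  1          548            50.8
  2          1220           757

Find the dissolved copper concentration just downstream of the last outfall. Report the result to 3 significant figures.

101 µg/L

Outfall 1: combined Q = 8448 L/s; C = (7900·3.300 + 548.0·50.80)/8448 = 6.381 µg/L.
Outfall 2: combined Q = 9668 L/s; C = (8448·6.381 + 1220·757.0)/9668 = 101.1 µg/L.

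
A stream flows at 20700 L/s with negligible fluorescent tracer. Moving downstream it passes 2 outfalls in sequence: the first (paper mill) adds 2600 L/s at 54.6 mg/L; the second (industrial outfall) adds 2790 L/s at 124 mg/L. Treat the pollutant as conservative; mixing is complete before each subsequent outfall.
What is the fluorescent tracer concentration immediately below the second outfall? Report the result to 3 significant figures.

18.7 mg/L

After outfall 1: Q = 20700 + 2600 = 23300 L/s; C = (20700·0 + 2600·54.60)/23300 = 6.093 mg/L.
After outfall 2: Q = 23300 + 2790 = 26090 L/s; C = (23300·6.093 + 2790·124.0)/26090 = 18.70 mg/L.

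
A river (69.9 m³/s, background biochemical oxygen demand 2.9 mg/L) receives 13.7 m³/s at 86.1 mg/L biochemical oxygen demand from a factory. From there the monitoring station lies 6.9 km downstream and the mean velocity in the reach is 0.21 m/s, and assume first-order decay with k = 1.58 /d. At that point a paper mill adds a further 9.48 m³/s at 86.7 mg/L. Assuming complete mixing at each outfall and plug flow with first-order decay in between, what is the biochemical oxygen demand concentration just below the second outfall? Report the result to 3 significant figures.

Conservation of mass: C = (69.90·2.900 + 13.70·86.10) / 83.60 = 1382/83.60 = 16.53 mg/L; combined flow 83.60 m³/s.
Travel time t = 6.9·1000 / 0.21 = 32860 s = 9.127 h.
Applying C = C₀e^(−kt): 16.53 × 0.5483 = 9.066 mg/L.
Second outfall: C = (83.60·9.066 + 9.480·86.70)/93.08 = 16.97 mg/L.

17.0 mg/L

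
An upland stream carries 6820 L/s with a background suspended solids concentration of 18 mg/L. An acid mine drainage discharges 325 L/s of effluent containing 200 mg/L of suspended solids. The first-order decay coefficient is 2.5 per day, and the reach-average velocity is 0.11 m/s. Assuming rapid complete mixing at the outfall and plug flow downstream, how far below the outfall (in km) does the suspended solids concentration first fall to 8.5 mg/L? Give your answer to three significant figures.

4.29 km

Flow-weighted average: C = (6820·18.00 + 325.0·200.0) / 7145 = 187800/7145 = 26.28 mg/L.
Set 26.28·exp(−k·t) = 8.5 → t = ln(26.28/8.5)/k = 39010 s = 10.84 h.
Distance = v·t = 0.11·39010 = 4291 m = 4.291 km.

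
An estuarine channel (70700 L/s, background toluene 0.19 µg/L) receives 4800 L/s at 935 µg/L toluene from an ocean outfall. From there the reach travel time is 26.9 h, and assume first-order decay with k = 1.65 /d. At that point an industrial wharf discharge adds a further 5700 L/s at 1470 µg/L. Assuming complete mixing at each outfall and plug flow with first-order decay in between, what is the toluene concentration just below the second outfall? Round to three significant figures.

Conservation of mass: C = (70700·0.1900 + 4800·935.0) / 75500 = 4501000/75500 = 59.62 µg/L; combined flow 75500 L/s.
Applying C = C₀e^(−kt): 59.62 × 0.1573 = 9.381 µg/L.
At the second outfall, C = (75500·9.381 + 5700·1470) / (75500 + 5700) = 111.9 µg/L.

112 µg/L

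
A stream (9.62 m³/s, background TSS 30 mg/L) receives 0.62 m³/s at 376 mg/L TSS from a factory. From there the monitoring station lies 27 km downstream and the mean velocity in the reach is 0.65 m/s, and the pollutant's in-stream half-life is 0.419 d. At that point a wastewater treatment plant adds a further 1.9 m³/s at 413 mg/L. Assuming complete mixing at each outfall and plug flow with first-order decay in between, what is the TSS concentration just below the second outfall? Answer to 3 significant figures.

84.0 mg/L

Mass balance: C = (9.620·30.00 + 0.6200·376.0) / 10.24 = 521.7/10.24 = 50.95 mg/L; combined flow 10.24 m³/s.
Travel time t = 27·1000 / 0.65 = 41540 s = 11.54 h.
Half-life 0.419 d → k = ln 2 / 0.419 = 1.654 d⁻¹.
After decay, C = 50.95 × e^(−kt) = 50.95 × 0.4514 = 23.00 mg/L.
Second outfall: C = (10.24·23.00 + 1.900·413.0)/12.14 = 84.04 mg/L.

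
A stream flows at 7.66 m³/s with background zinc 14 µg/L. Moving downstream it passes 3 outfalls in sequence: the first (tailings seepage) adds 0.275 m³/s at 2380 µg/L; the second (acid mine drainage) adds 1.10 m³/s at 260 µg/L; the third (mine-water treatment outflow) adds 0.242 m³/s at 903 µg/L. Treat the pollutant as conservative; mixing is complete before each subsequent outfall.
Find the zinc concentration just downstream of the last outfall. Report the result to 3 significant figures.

Below outfall 1: Q → 7.935 m³/s, C = (7.660·14.00 + 0.2750·2380)/7.935 = 96.00 µg/L.
Below outfall 2: Q → 9.035 m³/s, C = (7.935·96.00 + 1.100·260.0)/9.035 = 116.0 µg/L.
Below outfall 3: Q → 9.277 m³/s, C = (9.035·116.0 + 0.2420·903.0)/9.277 = 136.5 µg/L.

136 µg/L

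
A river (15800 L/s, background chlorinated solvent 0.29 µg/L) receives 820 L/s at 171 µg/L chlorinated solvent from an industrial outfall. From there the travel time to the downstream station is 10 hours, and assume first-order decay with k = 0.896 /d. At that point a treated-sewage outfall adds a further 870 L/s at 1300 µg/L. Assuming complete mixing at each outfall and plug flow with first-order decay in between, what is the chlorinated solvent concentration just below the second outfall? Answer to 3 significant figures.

70.4 µg/L

Conservation of mass: C = (15800·0.2900 + 820.0·171.0) / 16620 = 144800/16620 = 8.713 µg/L; combined flow 16620 L/s.
After decay, C = 8.713 × e^(−kt) = 8.713 × 0.6884 = 5.998 µg/L.
Second outfall: C = (16620·5.998 + 870.0·1300)/17490 = 70.37 µg/L.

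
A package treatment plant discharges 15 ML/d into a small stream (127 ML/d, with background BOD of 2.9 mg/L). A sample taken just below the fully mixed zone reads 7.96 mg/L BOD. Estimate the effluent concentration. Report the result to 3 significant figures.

50.8 mg/L

Mass balance: 127.0·2.900 + 15.00·Cₑ = 142.0·7.960
→ Cₑ = (142.0·7.960 − 127.0·2.900) / 15.00 = 50.80 mg/L.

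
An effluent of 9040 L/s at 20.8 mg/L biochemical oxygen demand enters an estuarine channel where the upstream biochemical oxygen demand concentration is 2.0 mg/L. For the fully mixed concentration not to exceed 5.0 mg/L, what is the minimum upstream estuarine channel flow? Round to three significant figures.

Set C_mix = 5.0: (Q·2.000 + 9040·20.80) / (Q + 9040) = 5.0
→ Q = 9040·(20.80 − 5.0)/(5.0 − 2.000) = 47610 L/s.

47600 L/s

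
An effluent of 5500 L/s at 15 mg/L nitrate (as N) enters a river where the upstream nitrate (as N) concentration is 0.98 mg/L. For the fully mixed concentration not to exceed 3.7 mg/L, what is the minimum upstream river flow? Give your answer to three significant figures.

22800 L/s

Set C_mix = 3.7: (Q·0.9800 + 5500·15.00) / (Q + 5500) = 3.7
→ Q = 5500·(15.00 − 3.7)/(3.7 − 0.9800) = 22850 L/s.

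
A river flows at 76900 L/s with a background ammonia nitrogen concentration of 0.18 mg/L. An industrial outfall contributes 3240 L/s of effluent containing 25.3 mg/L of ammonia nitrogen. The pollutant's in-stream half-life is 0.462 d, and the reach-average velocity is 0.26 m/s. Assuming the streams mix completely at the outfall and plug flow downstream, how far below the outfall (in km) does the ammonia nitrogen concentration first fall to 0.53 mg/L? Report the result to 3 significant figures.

12.2 km

Conservation of mass: C = (76900·0.1800 + 3240·25.30) / 80140 = 95810/80140 = 1.196 mg/L.
Half-life 0.462 d → k = ln 2 / 0.462 = 1.500 d⁻¹.
Set 1.196·exp(−k·t) = 0.53 → t = ln(1.196/0.53)/k = 46850 s = 13.01 h.
Distance = v·t = 0.26·46850 = 12180 m = 12.18 km.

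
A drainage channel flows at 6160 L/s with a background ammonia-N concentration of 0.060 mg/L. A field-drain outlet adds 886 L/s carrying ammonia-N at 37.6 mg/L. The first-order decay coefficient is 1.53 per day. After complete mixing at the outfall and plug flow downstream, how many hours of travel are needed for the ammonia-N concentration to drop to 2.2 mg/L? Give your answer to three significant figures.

12.2 h

Flow-weighted average: C = (6160·0.06000 + 886.0·37.60) / 7046 = 33680/7046 = 4.780 mg/L.
4.780·exp(−k·t) = 2.2 → t = ln(4.780/2.2)/k = 43830 s = 12.17 h.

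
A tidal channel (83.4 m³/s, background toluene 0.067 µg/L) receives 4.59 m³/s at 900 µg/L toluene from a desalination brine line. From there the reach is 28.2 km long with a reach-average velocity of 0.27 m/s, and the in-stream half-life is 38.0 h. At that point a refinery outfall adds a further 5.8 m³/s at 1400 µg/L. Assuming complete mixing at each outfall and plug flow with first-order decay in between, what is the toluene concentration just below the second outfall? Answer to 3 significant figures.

Mass balance: C = (83.40·0.06700 + 4.590·900.0) / 87.99 = 4137/87.99 = 47.01 µg/L; combined flow 87.99 m³/s.
Travel time t = 28.2·1000 / 0.27 = 104400 s = 29.01 h.
Half-life 38.0 h → k = ln 2 / 38.0 = 0.01824 h⁻¹ = 0.4378 d⁻¹.
Applying C = C₀e^(−kt): 47.01 × 0.5891 = 27.69 µg/L.
At the second outfall, C = (87.99·27.69 + 5.800·1400) / (87.99 + 5.800) = 112.6 µg/L.

113 µg/L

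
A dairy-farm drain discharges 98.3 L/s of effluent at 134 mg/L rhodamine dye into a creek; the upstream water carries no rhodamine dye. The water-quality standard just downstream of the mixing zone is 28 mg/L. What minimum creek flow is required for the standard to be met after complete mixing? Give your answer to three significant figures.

Set C_mix = 28: (Q·0 + 98.30·134.0) / (Q + 98.30) = 28
→ Q = 98.30·(134.0 − 28)/(28 − 0) = 372.1 L/s.

372 L/s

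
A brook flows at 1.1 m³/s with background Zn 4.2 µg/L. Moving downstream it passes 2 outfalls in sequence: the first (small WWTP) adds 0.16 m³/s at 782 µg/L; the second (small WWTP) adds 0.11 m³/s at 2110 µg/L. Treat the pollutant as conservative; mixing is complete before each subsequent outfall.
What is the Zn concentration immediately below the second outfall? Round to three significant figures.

Outfall 1: combined Q = 1.260 m³/s; C = (1.100·4.200 + 0.1600·782.0)/1.260 = 103.0 µg/L.
Outfall 2: combined Q = 1.370 m³/s; C = (1.260·103.0 + 0.1100·2110)/1.370 = 264.1 µg/L.

264 µg/L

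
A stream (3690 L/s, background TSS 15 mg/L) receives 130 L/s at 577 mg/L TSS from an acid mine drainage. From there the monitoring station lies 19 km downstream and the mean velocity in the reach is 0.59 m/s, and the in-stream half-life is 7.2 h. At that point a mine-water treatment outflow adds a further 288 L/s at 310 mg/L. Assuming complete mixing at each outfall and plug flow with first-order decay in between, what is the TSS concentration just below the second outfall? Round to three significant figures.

Flow-weighted average: C = (3690·15.00 + 130.0·577.0) / 3820 = 130400/3820 = 34.13 mg/L; combined flow 3820 L/s.
Travel time t = 19·1000 / 0.59 = 32200 s = 8.945 h.
Half-life 7.2 h → k = ln 2 / 7.2 = 0.09627 h⁻¹ = 2.310 d⁻¹.
Applying C = C₀e^(−kt): 34.13 × 0.4227 = 14.42 mg/L.
At the second outfall, C = (3820·14.42 + 288.0·310.0) / (3820 + 288.0) = 35.15 mg/L.

35.1 mg/L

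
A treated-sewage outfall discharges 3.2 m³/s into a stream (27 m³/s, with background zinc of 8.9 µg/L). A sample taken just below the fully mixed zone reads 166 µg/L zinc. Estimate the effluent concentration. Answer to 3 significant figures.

1490 µg/L

Mass balance: 27.00·8.900 + 3.200·Cₑ = 30.20·166.0
→ Cₑ = (30.20·166.0 − 27.00·8.900) / 3.200 = 1492 µg/L.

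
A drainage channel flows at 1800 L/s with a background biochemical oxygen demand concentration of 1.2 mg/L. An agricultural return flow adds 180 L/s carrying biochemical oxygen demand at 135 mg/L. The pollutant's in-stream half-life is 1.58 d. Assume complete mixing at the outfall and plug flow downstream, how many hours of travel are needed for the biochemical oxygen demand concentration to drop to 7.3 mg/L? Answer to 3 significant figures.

After mixing, C = (1800·1.200 + 180.0·135.0) / 1980 = 26460/1980 = 13.36 mg/L.
Half-life 1.58 d → k = ln 2 / 1.58 = 0.4387 d⁻¹.
13.36·exp(−k·t) = 7.3 → t = ln(13.36/7.3)/k = 119100 s = 33.08 h.

33.1 h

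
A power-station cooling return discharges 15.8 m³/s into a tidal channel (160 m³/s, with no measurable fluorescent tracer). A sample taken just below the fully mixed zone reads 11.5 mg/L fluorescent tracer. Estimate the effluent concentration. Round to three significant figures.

128 mg/L

Mass balance: 160.0·0 + 15.80·Cₑ = 175.8·11.50
→ Cₑ = (175.8·11.50 − 160.0·0) / 15.80 = 128.0 mg/L.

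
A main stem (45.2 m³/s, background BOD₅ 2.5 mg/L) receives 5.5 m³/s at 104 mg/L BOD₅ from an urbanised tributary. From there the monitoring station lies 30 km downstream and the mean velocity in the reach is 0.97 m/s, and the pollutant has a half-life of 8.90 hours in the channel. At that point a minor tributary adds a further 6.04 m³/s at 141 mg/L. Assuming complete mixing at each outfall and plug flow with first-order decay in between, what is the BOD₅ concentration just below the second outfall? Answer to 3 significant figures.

21.2 mg/L

Mixed concentration C = ΣQC/ΣQ = (45.20·2.500 + 5.500·104.0) / 50.70 = 685.0/50.70 = 13.51 mg/L; combined flow 50.70 m³/s.
Travel time t = 30·1000 / 0.97 = 30930 s = 8.591 h.
Half-life 8.90 h → k = ln 2 / 8.90 = 0.07788 h⁻¹ = 1.869 d⁻¹.
After decay, C = 13.51 × e^(−kt) = 13.51 × 0.5122 = 6.920 mg/L.
Second outfall: C = (50.70·6.920 + 6.040·141.0)/56.74 = 21.19 mg/L.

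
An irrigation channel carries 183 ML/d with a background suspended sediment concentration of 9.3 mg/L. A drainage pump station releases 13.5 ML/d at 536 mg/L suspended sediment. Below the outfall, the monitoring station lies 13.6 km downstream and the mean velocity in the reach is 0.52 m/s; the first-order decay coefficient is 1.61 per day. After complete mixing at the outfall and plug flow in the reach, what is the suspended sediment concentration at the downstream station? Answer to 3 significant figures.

27.9 mg/L

Flow-weighted average: C = (183.0·9.300 + 13.50·536.0) / 196.5 = 8938/196.5 = 45.49 mg/L.
Travel time t = 13.6·1000 / 0.52 = 26150 s = 7.265 h.
Applying C = C₀e^(−kt): 45.49 × 0.6142 = 27.94 mg/L.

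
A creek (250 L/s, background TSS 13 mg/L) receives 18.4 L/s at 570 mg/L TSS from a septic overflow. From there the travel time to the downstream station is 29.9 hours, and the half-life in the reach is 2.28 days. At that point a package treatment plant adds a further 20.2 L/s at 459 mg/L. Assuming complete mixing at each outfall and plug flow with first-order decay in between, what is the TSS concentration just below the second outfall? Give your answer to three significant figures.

64.7 mg/L

After mixing, C = (250.0·13.00 + 18.40·570.0) / 268.4 = 13740/268.4 = 51.18 mg/L; combined flow 268.4 L/s.
Half-life 2.28 d → k = ln 2 / 2.28 = 0.3040 d⁻¹.
After decay, C = 51.18 × e^(−kt) = 51.18 × 0.6847 = 35.05 mg/L.
Second outfall: C = (268.4·35.05 + 20.20·459.0)/288.6 = 64.72 mg/L.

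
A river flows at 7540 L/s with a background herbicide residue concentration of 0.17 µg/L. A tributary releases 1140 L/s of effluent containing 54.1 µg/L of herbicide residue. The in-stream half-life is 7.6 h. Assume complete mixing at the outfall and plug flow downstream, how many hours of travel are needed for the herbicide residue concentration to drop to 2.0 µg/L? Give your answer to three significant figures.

Conservation of mass: C = (7540·0.1700 + 1140·54.10) / 8680 = 62960/8680 = 7.253 µg/L.
Half-life 7.6 h → k = ln 2 / 7.6 = 0.09120 h⁻¹ = 2.189 d⁻¹.
7.253·exp(−k·t) = 2.0 → t = ln(7.253/2.0)/k = 50850 s = 14.13 h.

14.1 h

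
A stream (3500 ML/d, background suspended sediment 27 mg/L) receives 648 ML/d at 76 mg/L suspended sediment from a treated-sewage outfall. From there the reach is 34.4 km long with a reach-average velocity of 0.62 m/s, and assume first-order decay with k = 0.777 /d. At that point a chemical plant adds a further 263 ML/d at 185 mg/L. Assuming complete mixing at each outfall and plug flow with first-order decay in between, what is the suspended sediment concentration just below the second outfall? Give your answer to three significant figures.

Conservation of mass: C = (3500·27.00 + 648.0·76.00) / 4148 = 143700/4148 = 34.65 mg/L; combined flow 4148 ML/d.
Travel time t = 34.4·1000 / 0.62 = 55480 s = 15.41 h.
After decay, C = 34.65 × e^(−kt) = 34.65 × 0.6072 = 21.04 mg/L.
Second outfall: C = (4148·21.04 + 263.0·185.0)/4411 = 30.82 mg/L.

30.8 mg/L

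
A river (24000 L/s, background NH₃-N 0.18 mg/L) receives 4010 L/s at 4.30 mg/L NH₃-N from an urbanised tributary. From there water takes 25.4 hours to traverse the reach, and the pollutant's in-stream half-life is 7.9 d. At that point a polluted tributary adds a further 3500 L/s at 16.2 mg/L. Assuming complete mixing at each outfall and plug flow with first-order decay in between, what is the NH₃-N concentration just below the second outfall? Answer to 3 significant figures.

Mixed concentration C = ΣQC/ΣQ = (24000·0.1800 + 4010·4.300) / 28010 = 21560/28010 = 0.7698 mg/L; combined flow 28010 L/s.
Half-life 7.9 d → k = ln 2 / 7.9 = 0.08774 d⁻¹.
First-order decay: C = 0.7698·exp(−k·t) = 0.7698·0.9113 = 0.7016 mg/L.
At the second outfall, C = (28010·0.7016 + 3500·16.20) / (28010 + 3500) = 2.423 mg/L.

2.42 mg/L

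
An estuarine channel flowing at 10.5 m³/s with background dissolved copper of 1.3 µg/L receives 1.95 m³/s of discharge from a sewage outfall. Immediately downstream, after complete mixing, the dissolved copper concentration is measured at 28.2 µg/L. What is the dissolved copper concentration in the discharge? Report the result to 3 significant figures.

173 µg/L

Mass balance: 10.50·1.300 + 1.950·Cₑ = 12.45·28.20
→ Cₑ = (12.45·28.20 − 10.50·1.300) / 1.950 = 173.0 µg/L.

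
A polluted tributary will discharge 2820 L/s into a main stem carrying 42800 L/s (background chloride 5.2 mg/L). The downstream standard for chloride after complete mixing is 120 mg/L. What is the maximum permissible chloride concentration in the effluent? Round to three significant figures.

At the limit, (Qr·Cr + Qe·Cₑ)/(Qr + Qe) = 120:
Cₑ = (45620·120 − 42800·5.200) / 2820 = 1862 mg/L.

1860 mg/L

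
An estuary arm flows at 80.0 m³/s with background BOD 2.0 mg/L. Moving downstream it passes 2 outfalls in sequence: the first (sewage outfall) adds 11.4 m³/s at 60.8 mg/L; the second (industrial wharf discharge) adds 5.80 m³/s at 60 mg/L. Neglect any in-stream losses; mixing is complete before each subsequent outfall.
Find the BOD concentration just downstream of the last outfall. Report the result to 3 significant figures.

12.4 mg/L

Below outfall 1: Q → 91.40 m³/s, C = (80.00·2.000 + 11.40·60.80)/91.40 = 9.334 mg/L.
Below outfall 2: Q → 97.20 m³/s, C = (91.40·9.334 + 5.800·60.00)/97.20 = 12.36 mg/L.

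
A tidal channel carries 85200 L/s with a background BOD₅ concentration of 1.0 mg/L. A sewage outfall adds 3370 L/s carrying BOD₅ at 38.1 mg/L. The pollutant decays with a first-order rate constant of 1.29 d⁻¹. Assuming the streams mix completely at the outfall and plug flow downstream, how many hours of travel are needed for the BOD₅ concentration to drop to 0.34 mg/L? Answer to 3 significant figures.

36.4 h

Mass balance: C = (85200·1.000 + 3370·38.10) / 88570 = 213600/88570 = 2.412 mg/L.
2.412·exp(−k·t) = 0.34 → t = ln(2.412/0.34)/k = 131200 s = 36.45 h.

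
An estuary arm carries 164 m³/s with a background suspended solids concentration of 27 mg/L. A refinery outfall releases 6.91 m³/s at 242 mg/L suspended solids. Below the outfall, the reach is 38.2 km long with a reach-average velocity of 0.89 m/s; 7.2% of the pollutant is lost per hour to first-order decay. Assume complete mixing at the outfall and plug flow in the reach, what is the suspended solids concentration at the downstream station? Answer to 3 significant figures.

14.6 mg/L

Flow-weighted average: C = (164.0·27.00 + 6.910·242.0) / 170.9 = 6100/170.9 = 35.69 mg/L.
Travel time t = 38.2·1000 / 0.89 = 42920 s = 11.92 h.
7.2%/h lost → k = −ln(1 − 0.072) = 0.07472 h⁻¹.
Decay over the reach: 35.69·exp(−kt) = 35.69·0.4103 = 14.64 mg/L.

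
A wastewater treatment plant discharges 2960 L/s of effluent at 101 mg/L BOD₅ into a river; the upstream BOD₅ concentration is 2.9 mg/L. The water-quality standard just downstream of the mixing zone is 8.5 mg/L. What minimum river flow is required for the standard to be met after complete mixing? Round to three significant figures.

48900 L/s

Set C_mix = 8.5: (Q·2.900 + 2960·101.0) / (Q + 2960) = 8.5
→ Q = 2960·(101.0 − 8.5)/(8.5 − 2.900) = 48890 L/s.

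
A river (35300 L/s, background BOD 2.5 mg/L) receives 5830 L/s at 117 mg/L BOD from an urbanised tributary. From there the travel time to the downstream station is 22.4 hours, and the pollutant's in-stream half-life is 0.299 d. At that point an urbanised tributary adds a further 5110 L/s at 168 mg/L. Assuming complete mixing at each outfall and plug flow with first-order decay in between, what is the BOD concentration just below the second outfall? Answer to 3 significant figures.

20.5 mg/L

After mixing, C = (35300·2.500 + 5830·117.0) / 41130 = 770400/41130 = 18.73 mg/L; combined flow 41130 L/s.
Half-life 0.299 d → k = ln 2 / 0.299 = 2.318 d⁻¹.
Decay over the reach: 18.73·exp(−kt) = 18.73·0.1149 = 2.152 mg/L.
At the second outfall, C = (41130·2.152 + 5110·168.0) / (41130 + 5110) = 20.48 mg/L.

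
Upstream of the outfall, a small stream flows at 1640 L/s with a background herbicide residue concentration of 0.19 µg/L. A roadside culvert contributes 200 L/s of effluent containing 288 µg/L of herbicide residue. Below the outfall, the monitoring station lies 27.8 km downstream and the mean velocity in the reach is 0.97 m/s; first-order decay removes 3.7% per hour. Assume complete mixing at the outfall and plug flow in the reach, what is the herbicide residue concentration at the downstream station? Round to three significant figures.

After mixing, C = (1640·0.1900 + 200.0·288.0) / 1840 = 57910/1840 = 31.47 µg/L.
Travel time t = 27.8·1000 / 0.97 = 28660 s = 7.961 h.
3.7%/h lost → k = −ln(1 − 0.037) = 0.03770 h⁻¹.
Applying C = C₀e^(−kt): 31.47 × 0.7407 = 23.31 µg/L.

23.3 µg/L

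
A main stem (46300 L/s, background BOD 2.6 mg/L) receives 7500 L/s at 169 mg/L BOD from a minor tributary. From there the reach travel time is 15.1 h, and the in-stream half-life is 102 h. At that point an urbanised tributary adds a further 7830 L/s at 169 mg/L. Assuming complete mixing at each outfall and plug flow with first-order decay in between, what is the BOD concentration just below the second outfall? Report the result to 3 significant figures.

41.8 mg/L

Mass balance: C = (46300·2.600 + 7500·169.0) / 53800 = 1388000/53800 = 25.80 mg/L; combined flow 53800 L/s.
Half-life 102 h → k = ln 2 / 102 = 0.006796 h⁻¹ = 0.1631 d⁻¹.
After decay, C = 25.80 × e^(−kt) = 25.80 × 0.9025 = 23.28 mg/L.
Second outfall: C = (53800·23.28 + 7830·169.0)/61630 = 41.79 mg/L.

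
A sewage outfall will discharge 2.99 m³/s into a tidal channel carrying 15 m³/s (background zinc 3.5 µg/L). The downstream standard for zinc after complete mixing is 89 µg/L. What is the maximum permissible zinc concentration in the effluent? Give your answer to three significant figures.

518 µg/L

At the limit, (Qr·Cr + Qe·Cₑ)/(Qr + Qe) = 89:
Cₑ = (17.99·89 − 15.00·3.500) / 2.990 = 517.9 µg/L.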